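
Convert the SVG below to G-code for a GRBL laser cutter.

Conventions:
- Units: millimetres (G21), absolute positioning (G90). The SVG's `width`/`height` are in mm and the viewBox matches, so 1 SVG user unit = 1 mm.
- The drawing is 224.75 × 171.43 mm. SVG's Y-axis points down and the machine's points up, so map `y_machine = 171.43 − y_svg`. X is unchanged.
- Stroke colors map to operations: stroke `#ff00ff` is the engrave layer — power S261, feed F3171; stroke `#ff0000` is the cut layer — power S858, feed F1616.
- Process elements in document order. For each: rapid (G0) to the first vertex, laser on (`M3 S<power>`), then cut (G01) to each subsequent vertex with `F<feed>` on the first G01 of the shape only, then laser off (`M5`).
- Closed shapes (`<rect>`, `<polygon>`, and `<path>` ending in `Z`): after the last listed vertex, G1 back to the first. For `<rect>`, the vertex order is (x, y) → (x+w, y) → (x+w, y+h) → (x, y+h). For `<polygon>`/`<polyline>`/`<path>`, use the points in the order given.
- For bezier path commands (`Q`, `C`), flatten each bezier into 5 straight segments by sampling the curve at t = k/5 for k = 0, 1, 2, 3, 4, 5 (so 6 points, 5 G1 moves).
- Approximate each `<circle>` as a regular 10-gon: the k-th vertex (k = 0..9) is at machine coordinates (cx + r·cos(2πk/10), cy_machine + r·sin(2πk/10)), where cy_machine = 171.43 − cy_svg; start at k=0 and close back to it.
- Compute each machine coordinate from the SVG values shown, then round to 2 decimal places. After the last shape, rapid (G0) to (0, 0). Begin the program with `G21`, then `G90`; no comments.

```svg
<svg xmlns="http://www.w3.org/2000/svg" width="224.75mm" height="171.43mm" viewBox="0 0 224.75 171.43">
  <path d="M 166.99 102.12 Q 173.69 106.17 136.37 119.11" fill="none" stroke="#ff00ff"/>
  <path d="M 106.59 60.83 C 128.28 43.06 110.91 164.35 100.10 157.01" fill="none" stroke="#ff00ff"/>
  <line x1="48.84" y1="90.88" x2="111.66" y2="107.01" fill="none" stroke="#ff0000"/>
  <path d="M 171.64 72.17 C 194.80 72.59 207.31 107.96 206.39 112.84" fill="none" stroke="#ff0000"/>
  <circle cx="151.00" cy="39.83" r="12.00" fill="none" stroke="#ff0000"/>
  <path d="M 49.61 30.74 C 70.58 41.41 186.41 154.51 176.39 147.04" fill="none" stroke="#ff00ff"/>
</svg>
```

G21
G90
G0 X166.99 Y69.31
M3 S261
G01 X167.91 Y67.33 F3171
G01 X165.31 Y64.65
G01 X159.18 Y61.25
G01 X149.54 Y57.14
G01 X136.37 Y52.32
M5
G0 X106.59 Y110.60
M3 S261
G01 X115.28 Y106.72 F3171
G01 X116.79 Y82.31
G01 X113.30 Y50.22
G01 X107.01 Y23.31
G01 X100.10 Y14.42
M5
G0 X48.84 Y80.55
M3 S858
G01 X111.66 Y64.42 F1616
M5
G0 X171.64 Y99.26
M3 S858
G01 X184.24 Y95.34 F1616
G01 X194.14 Y86.17
G01 X201.23 Y74.89
G01 X205.35 Y64.65
G01 X206.39 Y58.59
M5
G0 X163.00 Y131.60
M3 S858
G01 X160.71 Y138.65 F1616
G01 X154.71 Y143.01
G01 X147.29 Y143.01
G01 X141.29 Y138.65
G01 X139.00 Y131.60
G01 X141.29 Y124.55
G01 X147.29 Y120.19
G01 X154.71 Y120.19
G01 X160.71 Y124.55
G01 X163.00 Y131.60
M5
G0 X49.61 Y140.69
M3 S261
G01 X71.81 Y123.78 F3171
G01 X106.18 Y92.99
G01 X142.13 Y59.03
G01 X169.07 Y32.59
G01 X176.39 Y24.39
M5
G0 X0.00 Y0.00

1 u = 1 mm; y_m = 171.43 − y.

[1] `<path>` quadratic bezier, #ff00ff→engrave S261 F3171: (166.99,69.31) → (167.91,67.33) → (165.31,64.65) → (159.18,61.25) → (149.54,57.14) → (136.37,52.32)

[2] `<path>` cubic bezier, #ff00ff→engrave S261 F3171: (106.59,110.60) → (115.28,106.72) → (116.79,82.31) → (113.30,50.22) → (107.01,23.31) → (100.10,14.42)

[3] `<line>` line segment, #ff0000→cut S858 F1616: (48.84,80.55) → (111.66,64.42)

[4] `<path>` cubic bezier, #ff0000→cut S858 F1616: (171.64,99.26) → (184.24,95.34) → (194.14,86.17) → (201.23,74.89) → (205.35,64.65) → (206.39,58.59)

[5] `<circle>` circle, #ff0000→cut S858 F1616: (163.00,131.60) → (160.71,138.65) → (154.71,143.01) → (147.29,143.01) → (141.29,138.65) → (139.00,131.60) → (141.29,124.55) → (147.29,120.19) → (154.71,120.19) → (160.71,124.55) → (163.00,131.60) (closed)

[6] `<path>` cubic bezier, #ff00ff→engrave S261 F3171: (49.61,140.69) → (71.81,123.78) → (106.18,92.99) → (142.13,59.03) → (169.07,32.59) → (176.39,24.39)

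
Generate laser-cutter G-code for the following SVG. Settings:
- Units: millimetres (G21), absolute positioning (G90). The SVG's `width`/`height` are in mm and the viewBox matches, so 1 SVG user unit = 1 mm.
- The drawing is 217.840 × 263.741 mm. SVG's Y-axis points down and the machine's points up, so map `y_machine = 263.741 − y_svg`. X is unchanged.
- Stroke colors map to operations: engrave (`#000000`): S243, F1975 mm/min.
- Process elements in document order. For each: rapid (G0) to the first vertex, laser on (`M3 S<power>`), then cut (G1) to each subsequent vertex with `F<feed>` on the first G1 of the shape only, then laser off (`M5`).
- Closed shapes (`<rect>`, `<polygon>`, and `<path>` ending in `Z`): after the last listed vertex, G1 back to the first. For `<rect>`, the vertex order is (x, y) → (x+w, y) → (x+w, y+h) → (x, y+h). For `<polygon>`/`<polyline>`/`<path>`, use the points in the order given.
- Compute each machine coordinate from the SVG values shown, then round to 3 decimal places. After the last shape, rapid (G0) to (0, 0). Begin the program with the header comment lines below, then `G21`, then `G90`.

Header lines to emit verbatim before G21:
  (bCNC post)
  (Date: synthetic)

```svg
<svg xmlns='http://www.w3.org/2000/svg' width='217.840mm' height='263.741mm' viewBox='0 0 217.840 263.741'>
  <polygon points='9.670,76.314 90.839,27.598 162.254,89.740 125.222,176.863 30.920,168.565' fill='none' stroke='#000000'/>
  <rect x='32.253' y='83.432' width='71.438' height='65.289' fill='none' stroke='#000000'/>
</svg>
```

(bCNC post)
(Date: synthetic)
G21
G90
G0 X9.670 Y187.427
M3 S243
G1 X90.839 Y236.143 F1975
G1 X162.254 Y174.001
G1 X125.222 Y86.878
G1 X30.920 Y95.176
G1 X9.670 Y187.427
M5
G0 X32.253 Y180.309
M3 S243
G1 X103.691 Y180.309 F1975
G1 X103.691 Y115.020
G1 X32.253 Y115.020
G1 X32.253 Y180.309
M5
G0 X0.000 Y0.000

viewBox `0 0 217.840 263.741` with mm width/height → 1 unit = 1 mm. Flip: y_m = 263.741 − y_svg.

**Shape 1** — `<polygon>` regular polygon, stroke `#000000` → engrave (S243, F1975). Machine vertices: (9.670,187.427) → (90.839,236.143) → (162.254,174.001) → (125.222,86.878) → (30.920,95.176) → (9.670,187.427). Closed: final G1 returns to the first vertex.

**Shape 2** — `<rect>` rectangle, stroke `#000000` → engrave (S243, F1975). Machine vertices: (32.253,180.309) → (103.691,180.309) → (103.691,115.020) → (32.253,115.020) → (32.253,180.309). Closed: final G1 returns to the first vertex.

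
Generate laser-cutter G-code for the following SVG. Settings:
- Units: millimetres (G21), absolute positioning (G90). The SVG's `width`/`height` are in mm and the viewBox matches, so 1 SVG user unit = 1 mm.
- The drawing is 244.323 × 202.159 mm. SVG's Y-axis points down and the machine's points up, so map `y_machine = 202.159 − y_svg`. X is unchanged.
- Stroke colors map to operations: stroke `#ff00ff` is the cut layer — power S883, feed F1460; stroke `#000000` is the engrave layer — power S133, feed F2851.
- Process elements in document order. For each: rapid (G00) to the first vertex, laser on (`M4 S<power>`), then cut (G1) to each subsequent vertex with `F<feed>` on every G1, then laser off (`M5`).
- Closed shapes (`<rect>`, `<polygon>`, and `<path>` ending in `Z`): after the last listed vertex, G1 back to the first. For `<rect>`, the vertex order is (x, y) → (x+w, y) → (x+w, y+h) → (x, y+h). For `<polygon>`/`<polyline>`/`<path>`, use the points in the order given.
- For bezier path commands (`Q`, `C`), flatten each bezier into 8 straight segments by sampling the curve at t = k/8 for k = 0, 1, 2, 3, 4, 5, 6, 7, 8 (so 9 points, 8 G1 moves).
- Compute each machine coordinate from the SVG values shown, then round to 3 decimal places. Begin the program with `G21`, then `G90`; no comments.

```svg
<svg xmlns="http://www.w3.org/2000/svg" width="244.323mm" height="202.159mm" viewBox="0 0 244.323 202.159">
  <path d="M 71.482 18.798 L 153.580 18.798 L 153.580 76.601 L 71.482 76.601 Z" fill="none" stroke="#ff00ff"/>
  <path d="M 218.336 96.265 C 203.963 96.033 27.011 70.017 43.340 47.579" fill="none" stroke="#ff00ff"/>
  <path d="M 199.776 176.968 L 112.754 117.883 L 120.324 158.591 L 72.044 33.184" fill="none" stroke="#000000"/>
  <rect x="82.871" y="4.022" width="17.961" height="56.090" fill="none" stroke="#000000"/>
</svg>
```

G21
G90
G00 X71.482 Y183.361
M4 S883
G1 X153.580 Y183.361 F1460
G1 X153.580 Y125.558 F1460
G1 X71.482 Y125.558 F1460
G1 X71.482 Y183.361 F1460
M5
G00 X218.336 Y105.894
M4 S883
G1 X206.020 Y107.132 F1460
G1 X182.633 Y110.444 F1460
G1 X152.344 Y115.484 F1460
G1 X119.325 Y121.910 F1460
G1 X87.744 Y129.376 F1460
G1 X61.773 Y137.539 F1460
G1 X45.582 Y146.055 F1460
G1 X43.340 Y154.580 F1460
M5
G00 X199.776 Y25.191
M4 S133
G1 X112.754 Y84.276 F2851
G1 X120.324 Y43.568 F2851
G1 X72.044 Y168.975 F2851
M5
G00 X82.871 Y198.137
M4 S133
G1 X100.832 Y198.137 F2851
G1 X100.832 Y142.047 F2851
G1 X82.871 Y142.047 F2851
G1 X82.871 Y198.137 F2851
M5

1 u = 1 mm; y_m = 202.159 − y.

[1] `<path>` rectangle, #ff00ff→cut S883 F1460: (71.482,183.361) → (153.580,183.361) → (153.580,125.558) → (71.482,125.558) → (71.482,183.361) (closed)

[2] `<path>` cubic bezier, #ff00ff→cut S883 F1460: (218.336,105.894) → (206.020,107.132) → (182.633,110.444) → (152.344,115.484) → (119.325,121.910) → (87.744,129.376) → (61.773,137.539) → (45.582,146.055) → (43.340,154.580)

[3] `<path>` open polyline, #000000→engrave S133 F2851: (199.776,25.191) → (112.754,84.276) → (120.324,43.568) → (72.044,168.975)

[4] `<rect>` rectangle, #000000→engrave S133 F2851: (82.871,198.137) → (100.832,198.137) → (100.832,142.047) → (82.871,142.047) → (82.871,198.137) (closed)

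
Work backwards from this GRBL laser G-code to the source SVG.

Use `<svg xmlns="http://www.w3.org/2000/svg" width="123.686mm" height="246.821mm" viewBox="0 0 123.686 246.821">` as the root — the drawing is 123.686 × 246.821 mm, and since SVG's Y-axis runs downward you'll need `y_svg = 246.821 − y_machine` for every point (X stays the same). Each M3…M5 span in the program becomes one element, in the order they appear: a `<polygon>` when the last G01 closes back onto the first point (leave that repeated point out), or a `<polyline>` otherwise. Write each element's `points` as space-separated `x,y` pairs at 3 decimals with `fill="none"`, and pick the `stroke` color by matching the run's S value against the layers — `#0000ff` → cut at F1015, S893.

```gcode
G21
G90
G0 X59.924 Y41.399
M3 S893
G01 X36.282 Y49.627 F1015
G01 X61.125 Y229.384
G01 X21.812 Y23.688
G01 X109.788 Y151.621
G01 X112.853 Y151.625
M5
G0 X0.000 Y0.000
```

Machine Y-up, SVG Y-down with viewBox height 246.821, so y_svg = 246.821 − y_machine; X carries over. Every run uses S893, so all elements get stroke `#0000ff` (cut).

Run 1: The run is open, so emit a `<polyline>` with points (Y-flipped): 59.924,205.422 36.282,197.194 61.125,17.437 21.812,223.133 109.788,95.200 112.853,95.196.

<svg xmlns="http://www.w3.org/2000/svg" width="123.686mm" height="246.821mm" viewBox="0 0 123.686 246.821">
  <polyline points="59.924,205.422 36.282,197.194 61.125,17.437 21.812,223.133 109.788,95.200 112.853,95.196" fill="none" stroke="#0000ff"/>
</svg>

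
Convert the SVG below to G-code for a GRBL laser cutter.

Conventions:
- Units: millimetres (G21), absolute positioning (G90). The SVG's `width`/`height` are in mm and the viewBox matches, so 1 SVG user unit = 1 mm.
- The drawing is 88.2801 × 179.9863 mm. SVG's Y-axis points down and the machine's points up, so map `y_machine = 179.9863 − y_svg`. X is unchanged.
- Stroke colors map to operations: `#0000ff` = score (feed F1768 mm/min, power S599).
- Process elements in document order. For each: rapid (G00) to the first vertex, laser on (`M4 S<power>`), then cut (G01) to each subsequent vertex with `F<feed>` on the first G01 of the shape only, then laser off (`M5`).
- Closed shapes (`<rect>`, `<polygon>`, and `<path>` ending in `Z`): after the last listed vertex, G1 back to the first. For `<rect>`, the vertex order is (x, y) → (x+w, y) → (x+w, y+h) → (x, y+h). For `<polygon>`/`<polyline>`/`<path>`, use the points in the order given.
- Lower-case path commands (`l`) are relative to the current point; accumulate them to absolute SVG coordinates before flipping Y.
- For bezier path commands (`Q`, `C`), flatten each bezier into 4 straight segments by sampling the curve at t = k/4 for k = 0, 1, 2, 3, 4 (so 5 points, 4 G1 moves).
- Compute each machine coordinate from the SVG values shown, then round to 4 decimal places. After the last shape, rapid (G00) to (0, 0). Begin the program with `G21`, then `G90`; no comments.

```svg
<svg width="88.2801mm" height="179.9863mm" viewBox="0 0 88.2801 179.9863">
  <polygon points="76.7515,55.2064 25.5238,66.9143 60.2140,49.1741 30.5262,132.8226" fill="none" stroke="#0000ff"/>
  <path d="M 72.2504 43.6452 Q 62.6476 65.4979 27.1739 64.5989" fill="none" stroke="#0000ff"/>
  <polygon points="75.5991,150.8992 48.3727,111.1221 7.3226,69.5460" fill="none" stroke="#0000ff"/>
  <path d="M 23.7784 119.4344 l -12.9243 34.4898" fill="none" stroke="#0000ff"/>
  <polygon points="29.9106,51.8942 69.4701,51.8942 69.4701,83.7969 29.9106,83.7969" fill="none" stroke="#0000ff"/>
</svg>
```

G21
G90
G00 X76.7515 Y124.7799
M4 S599
G01 X25.5238 Y113.0720 F1768
G01 X60.2140 Y130.8122
G01 X30.5262 Y47.1637
G01 X76.7515 Y124.7799
M5
G00 X72.2504 Y136.3411
M4 S599
G01 X65.8321 Y126.8367 F1768
G01 X56.1799 Y120.1763
G01 X43.2938 Y116.3599
G01 X27.1739 Y115.3874
M5
G00 X75.5991 Y29.0871
M4 S599
G01 X48.3727 Y68.8642 F1768
G01 X7.3226 Y110.4403
G01 X75.5991 Y29.0871
M5
G00 X23.7784 Y60.5519
M4 S599
G01 X10.8541 Y26.0621 F1768
M5
G00 X29.9106 Y128.0921
M4 S599
G01 X69.4701 Y128.0921 F1768
G01 X69.4701 Y96.1894
G01 X29.9106 Y96.1894
G01 X29.9106 Y128.0921
M5
G00 X0.0000 Y0.0000

1 u = 1 mm; y_m = 179.9863 − y.

[1] `<polygon>` closed polygon, #0000ff→score S599 F1768: (76.7515,124.7799) → (25.5238,113.0720) → (60.2140,130.8122) → (30.5262,47.1637) → (76.7515,124.7799) (closed)

[2] `<path>` quadratic bezier, #0000ff→score S599 F1768: (72.2504,136.3411) → (65.8321,126.8367) → (56.1799,120.1763) → (43.2938,116.3599) → (27.1739,115.3874)

[3] `<polygon>` closed polygon, #0000ff→score S599 F1768: (75.5991,29.0871) → (48.3727,68.8642) → (7.3226,110.4403) → (75.5991,29.0871) (closed)

[4] `<path>` line segment, #0000ff→score S599 F1768: (23.7784,60.5519) → (10.8541,26.0621)

[5] `<polygon>` rectangle, #0000ff→score S599 F1768: (29.9106,128.0921) → (69.4701,128.0921) → (69.4701,96.1894) → (29.9106,96.1894) → (29.9106,128.0921) (closed)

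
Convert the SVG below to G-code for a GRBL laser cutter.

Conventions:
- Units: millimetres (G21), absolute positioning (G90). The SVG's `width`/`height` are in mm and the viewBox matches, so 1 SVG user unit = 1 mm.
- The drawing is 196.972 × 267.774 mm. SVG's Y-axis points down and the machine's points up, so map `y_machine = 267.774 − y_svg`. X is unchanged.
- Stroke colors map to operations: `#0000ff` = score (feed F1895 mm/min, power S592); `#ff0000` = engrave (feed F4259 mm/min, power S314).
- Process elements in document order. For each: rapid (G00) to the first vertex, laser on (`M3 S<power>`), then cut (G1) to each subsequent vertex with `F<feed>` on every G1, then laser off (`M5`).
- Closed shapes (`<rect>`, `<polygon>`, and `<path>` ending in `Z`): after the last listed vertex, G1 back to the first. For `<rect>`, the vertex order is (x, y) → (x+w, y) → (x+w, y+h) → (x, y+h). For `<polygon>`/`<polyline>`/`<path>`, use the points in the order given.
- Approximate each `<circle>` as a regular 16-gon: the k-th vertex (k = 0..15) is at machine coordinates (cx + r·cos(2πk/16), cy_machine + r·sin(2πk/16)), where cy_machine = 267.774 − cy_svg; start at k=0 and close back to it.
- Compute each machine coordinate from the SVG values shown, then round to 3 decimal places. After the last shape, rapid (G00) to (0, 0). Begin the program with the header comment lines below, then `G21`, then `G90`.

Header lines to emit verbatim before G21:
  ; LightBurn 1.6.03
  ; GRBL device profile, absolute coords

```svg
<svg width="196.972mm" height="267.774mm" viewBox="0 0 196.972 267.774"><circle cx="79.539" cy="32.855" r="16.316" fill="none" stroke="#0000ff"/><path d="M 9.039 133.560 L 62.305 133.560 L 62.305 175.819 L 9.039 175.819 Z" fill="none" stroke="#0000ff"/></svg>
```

viewBox `0 0 196.972 267.774` with mm width/height → 1 unit = 1 mm. Flip: y_m = 267.774 − y_svg.

**Shape 1** — `<circle>` circle, stroke `#0000ff` → score (S592, F1895). Machine vertices: (95.855,234.919) → (94.613,241.163) → (91.076,246.456) → (85.783,249.993) → (79.539,251.235) → (73.295,249.993) → (68.002,246.456) → (64.465,241.163) → (63.223,234.919) → (64.465,228.675) → (68.002,223.382) → (73.295,219.845) → (79.539,218.603) → (85.783,219.845) → (91.076,223.382) → (94.613,228.675) → (95.855,234.919). Closed: final G1 returns to the first vertex.

**Shape 2** — `<path>` rectangle, stroke `#0000ff` → score (S592, F1895). Machine vertices: (9.039,134.214) → (62.305,134.214) → (62.305,91.955) → (9.039,91.955) → (9.039,134.214). Closed: final G1 returns to the first vertex.

; LightBurn 1.6.03
; GRBL device profile, absolute coords
G21
G90
G00 X95.855 Y234.919
M3 S592
G1 X94.613 Y241.163 F1895
G1 X91.076 Y246.456 F1895
G1 X85.783 Y249.993 F1895
G1 X79.539 Y251.235 F1895
G1 X73.295 Y249.993 F1895
G1 X68.002 Y246.456 F1895
G1 X64.465 Y241.163 F1895
G1 X63.223 Y234.919 F1895
G1 X64.465 Y228.675 F1895
G1 X68.002 Y223.382 F1895
G1 X73.295 Y219.845 F1895
G1 X79.539 Y218.603 F1895
G1 X85.783 Y219.845 F1895
G1 X91.076 Y223.382 F1895
G1 X94.613 Y228.675 F1895
G1 X95.855 Y234.919 F1895
M5
G00 X9.039 Y134.214
M3 S592
G1 X62.305 Y134.214 F1895
G1 X62.305 Y91.955 F1895
G1 X9.039 Y91.955 F1895
G1 X9.039 Y134.214 F1895
M5
G00 X0.000 Y0.000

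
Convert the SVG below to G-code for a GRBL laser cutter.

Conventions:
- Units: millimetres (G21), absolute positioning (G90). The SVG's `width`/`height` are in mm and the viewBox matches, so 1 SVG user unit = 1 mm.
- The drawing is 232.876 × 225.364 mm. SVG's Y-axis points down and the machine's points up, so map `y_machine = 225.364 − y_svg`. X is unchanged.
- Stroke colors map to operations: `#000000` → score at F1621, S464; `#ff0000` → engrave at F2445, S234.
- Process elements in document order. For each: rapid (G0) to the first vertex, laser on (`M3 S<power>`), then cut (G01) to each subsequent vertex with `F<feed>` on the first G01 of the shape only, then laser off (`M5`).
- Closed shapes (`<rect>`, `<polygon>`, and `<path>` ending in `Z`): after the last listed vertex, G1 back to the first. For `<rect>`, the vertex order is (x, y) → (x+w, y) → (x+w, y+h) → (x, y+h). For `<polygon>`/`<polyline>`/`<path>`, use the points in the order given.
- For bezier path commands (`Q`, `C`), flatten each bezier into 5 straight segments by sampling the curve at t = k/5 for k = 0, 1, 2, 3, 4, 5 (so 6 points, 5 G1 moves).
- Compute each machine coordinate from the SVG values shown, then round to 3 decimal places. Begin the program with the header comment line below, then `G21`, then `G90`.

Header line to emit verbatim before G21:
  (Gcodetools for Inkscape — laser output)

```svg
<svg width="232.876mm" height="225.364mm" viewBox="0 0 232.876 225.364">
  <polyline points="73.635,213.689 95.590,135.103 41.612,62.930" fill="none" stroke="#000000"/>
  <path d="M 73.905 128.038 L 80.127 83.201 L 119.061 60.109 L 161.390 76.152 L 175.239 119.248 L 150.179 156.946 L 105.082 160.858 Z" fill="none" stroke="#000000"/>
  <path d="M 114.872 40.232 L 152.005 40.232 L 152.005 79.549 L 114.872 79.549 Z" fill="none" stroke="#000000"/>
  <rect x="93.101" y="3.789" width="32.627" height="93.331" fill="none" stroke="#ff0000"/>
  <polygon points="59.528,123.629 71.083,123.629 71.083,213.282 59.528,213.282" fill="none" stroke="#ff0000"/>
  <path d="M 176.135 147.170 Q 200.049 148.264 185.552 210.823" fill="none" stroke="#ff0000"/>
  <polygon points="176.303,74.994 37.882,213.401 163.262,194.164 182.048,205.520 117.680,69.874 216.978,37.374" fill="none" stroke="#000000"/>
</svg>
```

(Gcodetools for Inkscape — laser output)
G21
G90
G0 X73.635 Y11.675
M3 S464
G01 X95.590 Y90.261 F1621
G01 X41.612 Y162.434
M5
G0 X73.905 Y97.326
M3 S464
G01 X80.127 Y142.163 F1621
G01 X119.061 Y165.255
G01 X161.390 Y149.212
G01 X175.239 Y106.116
G01 X150.179 Y68.418
G01 X105.082 Y64.506
G01 X73.905 Y97.326
M5
G0 X114.872 Y185.132
M3 S464
G01 X152.005 Y185.132 F1621
G01 X152.005 Y145.815
G01 X114.872 Y145.815
G01 X114.872 Y185.132
M5
G0 X93.101 Y221.575
M3 S234
G01 X125.728 Y221.575 F2445
G01 X125.728 Y128.244
G01 X93.101 Y128.244
G01 X93.101 Y221.575
M5
G0 X59.528 Y101.735
M3 S234
G01 X71.083 Y101.735 F2445
G01 X71.083 Y12.082
G01 X59.528 Y12.082
G01 X59.528 Y101.735
M5
G0 X176.135 Y78.194
M3 S234
G01 X184.164 Y75.298 F2445
G01 X189.120 Y67.484
G01 X191.004 Y54.754
G01 X189.814 Y37.106
G01 X185.552 Y14.541
M5
G0 X176.303 Y150.370
M3 S464
G01 X37.882 Y11.963 F1621
G01 X163.262 Y31.200
G01 X182.048 Y19.844
G01 X117.680 Y155.490
G01 X216.978 Y187.990
G01 X176.303 Y150.370
M5

Since the viewBox matches the mm dimensions, user units are millimetres directly. The only transform is the Y-flip y_m = 225.364 − y_svg.

Shape 1 is a open polyline drawn with `<polyline>`. Its stroke #000000 means score at S464, F1621. After flipping Y the toolpath is (73.635,11.675) → (95.590,90.261) → (41.612,162.434).

Shape 2 is a regular polygon drawn with `<path>`. Its stroke #000000 means score at S464, F1621. After flipping Y the toolpath is (73.905,97.326) → (80.127,142.163) → (119.061,165.255) → (161.390,149.212) → (175.239,106.116) → (150.179,68.418) → (105.082,64.506) → (73.905,97.326), returning to the start.

Shape 3 is a rectangle drawn with `<path>`. Its stroke #000000 means score at S464, F1621. After flipping Y the toolpath is (114.872,185.132) → (152.005,185.132) → (152.005,145.815) → (114.872,145.815) → (114.872,185.132), returning to the start.

Shape 4 is a rectangle drawn with `<rect>`. Its stroke #ff0000 means engrave at S234, F2445. After flipping Y the toolpath is (93.101,221.575) → (125.728,221.575) → (125.728,128.244) → (93.101,128.244) → (93.101,221.575), returning to the start.

Shape 5 is a rectangle drawn with `<polygon>`. Its stroke #ff0000 means engrave at S234, F2445. After flipping Y the toolpath is (59.528,101.735) → (71.083,101.735) → (71.083,12.082) → (59.528,12.082) → (59.528,101.735), returning to the start.

Shape 6 is a quadratic bezier drawn with `<path>`. Its stroke #ff0000 means engrave at S234, F2445. After flipping Y the toolpath is (176.135,78.194) → (184.164,75.298) → (189.120,67.484) → (191.004,54.754) → (189.814,37.106) → (185.552,14.541).

Shape 7 is a closed polygon drawn with `<polygon>`. Its stroke #000000 means score at S464, F1621. After flipping Y the toolpath is (176.303,150.370) → (37.882,11.963) → (163.262,31.200) → (182.048,19.844) → (117.680,155.490) → (216.978,187.990) → (176.303,150.370), returning to the start.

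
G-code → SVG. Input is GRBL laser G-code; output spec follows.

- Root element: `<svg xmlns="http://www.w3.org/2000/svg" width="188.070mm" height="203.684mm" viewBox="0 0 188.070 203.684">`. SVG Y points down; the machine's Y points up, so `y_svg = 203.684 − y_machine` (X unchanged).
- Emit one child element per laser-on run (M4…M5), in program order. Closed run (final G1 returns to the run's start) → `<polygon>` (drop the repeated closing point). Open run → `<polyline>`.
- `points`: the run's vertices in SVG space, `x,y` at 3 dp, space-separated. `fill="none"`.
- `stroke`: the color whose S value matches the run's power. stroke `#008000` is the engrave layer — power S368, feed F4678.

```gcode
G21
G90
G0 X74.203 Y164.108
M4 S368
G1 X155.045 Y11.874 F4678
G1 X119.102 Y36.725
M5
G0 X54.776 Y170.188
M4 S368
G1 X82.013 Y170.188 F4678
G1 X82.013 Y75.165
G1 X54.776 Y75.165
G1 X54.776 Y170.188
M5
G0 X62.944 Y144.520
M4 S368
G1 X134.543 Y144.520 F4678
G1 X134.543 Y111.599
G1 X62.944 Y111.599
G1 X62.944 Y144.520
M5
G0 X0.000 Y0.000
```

Machine Y-up, SVG Y-down with viewBox height 203.684, so y_svg = 203.684 − y_machine; X carries over. Every run uses S368, so all elements get stroke `#008000` (engrave).

Run 1: The run is open, so emit a `<polyline>` with points (Y-flipped): 74.203,39.576 155.045,191.810 119.102,166.959.

Run 2: The run returns to its start, so emit a `<polygon>` with points (Y-flipped): 54.776,33.496 82.013,33.496 82.013,128.519 54.776,128.519.

Run 3: The run returns to its start, so emit a `<polygon>` with points (Y-flipped): 62.944,59.164 134.543,59.164 134.543,92.085 62.944,92.085.

<svg xmlns="http://www.w3.org/2000/svg" width="188.070mm" height="203.684mm" viewBox="0 0 188.070 203.684">
  <polyline points="74.203,39.576 155.045,191.810 119.102,166.959" fill="none" stroke="#008000"/>
  <polygon points="54.776,33.496 82.013,33.496 82.013,128.519 54.776,128.519" fill="none" stroke="#008000"/>
  <polygon points="62.944,59.164 134.543,59.164 134.543,92.085 62.944,92.085" fill="none" stroke="#008000"/>
</svg>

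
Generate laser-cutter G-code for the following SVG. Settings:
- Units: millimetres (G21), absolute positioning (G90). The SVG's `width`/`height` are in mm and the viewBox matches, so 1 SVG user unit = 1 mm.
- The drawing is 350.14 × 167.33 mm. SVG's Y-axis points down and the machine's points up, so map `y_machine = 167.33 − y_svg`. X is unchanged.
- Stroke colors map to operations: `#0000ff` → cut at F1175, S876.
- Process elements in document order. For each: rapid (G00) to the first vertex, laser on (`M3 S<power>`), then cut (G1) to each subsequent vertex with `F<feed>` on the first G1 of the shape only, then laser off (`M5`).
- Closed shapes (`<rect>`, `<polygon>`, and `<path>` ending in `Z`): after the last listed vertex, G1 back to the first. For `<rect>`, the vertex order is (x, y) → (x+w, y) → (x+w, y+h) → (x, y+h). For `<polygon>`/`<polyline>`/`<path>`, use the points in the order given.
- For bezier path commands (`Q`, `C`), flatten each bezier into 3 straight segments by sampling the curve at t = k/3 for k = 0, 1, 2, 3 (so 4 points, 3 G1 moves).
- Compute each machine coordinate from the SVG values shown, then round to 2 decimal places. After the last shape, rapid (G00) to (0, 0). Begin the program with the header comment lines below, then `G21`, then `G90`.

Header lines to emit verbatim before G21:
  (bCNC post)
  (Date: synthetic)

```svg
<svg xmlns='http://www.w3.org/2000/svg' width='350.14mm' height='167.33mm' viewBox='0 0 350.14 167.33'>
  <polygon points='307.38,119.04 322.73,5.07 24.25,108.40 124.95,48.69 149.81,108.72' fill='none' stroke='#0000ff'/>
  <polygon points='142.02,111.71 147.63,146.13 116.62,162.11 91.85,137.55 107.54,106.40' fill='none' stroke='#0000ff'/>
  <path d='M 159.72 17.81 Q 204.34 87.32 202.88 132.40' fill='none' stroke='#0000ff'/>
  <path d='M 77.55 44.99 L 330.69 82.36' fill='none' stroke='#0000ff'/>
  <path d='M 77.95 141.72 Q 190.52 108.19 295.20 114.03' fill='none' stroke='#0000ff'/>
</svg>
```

viewBox `0 0 350.14 167.33` with mm width/height → 1 unit = 1 mm. Flip: y_m = 167.33 − y_svg.

**Shape 1** — `<polygon>` closed polygon, stroke `#0000ff` → cut (S876, F1175). Machine vertices: (307.38,48.29) → (322.73,162.26) → (24.25,58.93) → (124.95,118.64) → (149.81,58.61) → (307.38,48.29). Closed: final G1 returns to the first vertex.

**Shape 2** — `<polygon>` regular polygon, stroke `#0000ff` → cut (S876, F1175). Machine vertices: (142.02,55.62) → (147.63,21.20) → (116.62,5.22) → (91.85,29.78) → (107.54,60.93) → (142.02,55.62). Closed: final G1 returns to the first vertex.

**Shape 3** — `<path>` quadratic bezier, stroke `#0000ff` → cut (S876, F1175). Control points (SVG): P0=(159.72,17.81), P1=(204.34,87.32), P2=(202.88,132.40); sampled at t=k/3. Machine vertices: (159.72,149.52) → (184.35,105.89) → (198.73,67.70) → (202.88,34.93). Open path.

**Shape 4** — `<path>` line segment, stroke `#0000ff` → cut (S876, F1175). Machine vertices: (77.55,122.34) → (330.69,84.97). Open path.

**Shape 5** — `<path>` quadratic bezier, stroke `#0000ff` → cut (S876, F1175). Control points (SVG): P0=(77.95,141.72), P1=(190.52,108.19), P2=(295.20,114.03); sampled at t=k/3. Machine vertices: (77.95,25.61) → (152.12,43.59) → (224.54,52.82) → (295.20,53.30). Open path.

(bCNC post)
(Date: synthetic)
G21
G90
G00 X307.38 Y48.29
M3 S876
G1 X322.73 Y162.26 F1175
G1 X24.25 Y58.93
G1 X124.95 Y118.64
G1 X149.81 Y58.61
G1 X307.38 Y48.29
M5
G00 X142.02 Y55.62
M3 S876
G1 X147.63 Y21.20 F1175
G1 X116.62 Y5.22
G1 X91.85 Y29.78
G1 X107.54 Y60.93
G1 X142.02 Y55.62
M5
G00 X159.72 Y149.52
M3 S876
G1 X184.35 Y105.89 F1175
G1 X198.73 Y67.70
G1 X202.88 Y34.93
M5
G00 X77.55 Y122.34
M3 S876
G1 X330.69 Y84.97 F1175
M5
G00 X77.95 Y25.61
M3 S876
G1 X152.12 Y43.59 F1175
G1 X224.54 Y52.82
G1 X295.20 Y53.30
M5
G00 X0.00 Y0.00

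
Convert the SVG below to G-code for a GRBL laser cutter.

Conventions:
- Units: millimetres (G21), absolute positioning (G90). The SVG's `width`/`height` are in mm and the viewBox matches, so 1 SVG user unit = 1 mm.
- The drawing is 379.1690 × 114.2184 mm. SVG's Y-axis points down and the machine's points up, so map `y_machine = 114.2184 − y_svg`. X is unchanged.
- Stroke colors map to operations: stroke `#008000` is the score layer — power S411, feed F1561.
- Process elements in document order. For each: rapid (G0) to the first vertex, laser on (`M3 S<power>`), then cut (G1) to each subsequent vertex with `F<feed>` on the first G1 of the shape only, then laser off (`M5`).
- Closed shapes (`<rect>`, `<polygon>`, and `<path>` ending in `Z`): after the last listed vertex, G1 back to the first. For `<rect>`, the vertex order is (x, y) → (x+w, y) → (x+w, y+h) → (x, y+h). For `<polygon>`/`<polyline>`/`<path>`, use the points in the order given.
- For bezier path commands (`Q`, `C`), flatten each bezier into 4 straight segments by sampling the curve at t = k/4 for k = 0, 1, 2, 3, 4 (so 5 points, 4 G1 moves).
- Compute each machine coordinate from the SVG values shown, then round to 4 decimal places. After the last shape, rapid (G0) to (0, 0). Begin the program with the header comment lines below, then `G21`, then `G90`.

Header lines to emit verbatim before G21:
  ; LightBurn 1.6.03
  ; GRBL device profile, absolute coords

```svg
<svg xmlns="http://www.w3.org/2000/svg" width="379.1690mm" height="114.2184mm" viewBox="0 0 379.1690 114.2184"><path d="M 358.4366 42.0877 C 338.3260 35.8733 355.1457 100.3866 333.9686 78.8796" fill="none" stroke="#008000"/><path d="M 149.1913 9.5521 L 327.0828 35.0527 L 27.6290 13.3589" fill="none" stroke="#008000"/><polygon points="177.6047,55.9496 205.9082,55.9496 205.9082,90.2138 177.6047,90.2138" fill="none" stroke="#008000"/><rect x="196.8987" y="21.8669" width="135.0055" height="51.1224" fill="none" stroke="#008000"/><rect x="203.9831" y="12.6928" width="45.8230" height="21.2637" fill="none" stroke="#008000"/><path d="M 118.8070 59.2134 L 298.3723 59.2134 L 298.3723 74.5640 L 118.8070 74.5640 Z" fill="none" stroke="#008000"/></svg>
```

viewBox `0 0 379.1690 114.2184` with mm width/height → 1 unit = 1 mm. Flip: y_m = 114.2184 − y_svg.

**Shape 1** — `<path>` cubic bezier, stroke `#008000` → score (S411, F1561). Control points (SVG): P0=(358.4366,42.0877), P1=(338.3260,35.8733), P2=(355.1457,100.3866), P3=(333.9686,78.8796); sampled at t=k/4. Machine vertices: (358.4366,72.1307) → (349.1073,65.9792) → (346.6025,48.0000) → (343.8978,32.8882) → (333.9686,35.3388). Open path.

**Shape 2** — `<path>` open polyline, stroke `#008000` → score (S411, F1561). Machine vertices: (149.1913,104.6663) → (327.0828,79.1657) → (27.6290,100.8595). Open path.

**Shape 3** — `<polygon>` rectangle, stroke `#008000` → score (S411, F1561). Machine vertices: (177.6047,58.2688) → (205.9082,58.2688) → (205.9082,24.0046) → (177.6047,24.0046) → (177.6047,58.2688). Closed: final G1 returns to the first vertex.

**Shape 4** — `<rect>` rectangle, stroke `#008000` → score (S411, F1561). Machine vertices: (196.8987,92.3515) → (331.9042,92.3515) → (331.9042,41.2291) → (196.8987,41.2291) → (196.8987,92.3515). Closed: final G1 returns to the first vertex.

**Shape 5** — `<rect>` rectangle, stroke `#008000` → score (S411, F1561). Machine vertices: (203.9831,101.5256) → (249.8061,101.5256) → (249.8061,80.2619) → (203.9831,80.2619) → (203.9831,101.5256). Closed: final G1 returns to the first vertex.

**Shape 6** — `<path>` rectangle, stroke `#008000` → score (S411, F1561). Machine vertices: (118.8070,55.0050) → (298.3723,55.0050) → (298.3723,39.6544) → (118.8070,39.6544) → (118.8070,55.0050). Closed: final G1 returns to the first vertex.

; LightBurn 1.6.03
; GRBL device profile, absolute coords
G21
G90
G0 X358.4366 Y72.1307
M3 S411
G1 X349.1073 Y65.9792 F1561
G1 X346.6025 Y48.0000
G1 X343.8978 Y32.8882
G1 X333.9686 Y35.3388
M5
G0 X149.1913 Y104.6663
M3 S411
G1 X327.0828 Y79.1657 F1561
G1 X27.6290 Y100.8595
M5
G0 X177.6047 Y58.2688
M3 S411
G1 X205.9082 Y58.2688 F1561
G1 X205.9082 Y24.0046
G1 X177.6047 Y24.0046
G1 X177.6047 Y58.2688
M5
G0 X196.8987 Y92.3515
M3 S411
G1 X331.9042 Y92.3515 F1561
G1 X331.9042 Y41.2291
G1 X196.8987 Y41.2291
G1 X196.8987 Y92.3515
M5
G0 X203.9831 Y101.5256
M3 S411
G1 X249.8061 Y101.5256 F1561
G1 X249.8061 Y80.2619
G1 X203.9831 Y80.2619
G1 X203.9831 Y101.5256
M5
G0 X118.8070 Y55.0050
M3 S411
G1 X298.3723 Y55.0050 F1561
G1 X298.3723 Y39.6544
G1 X118.8070 Y39.6544
G1 X118.8070 Y55.0050
M5
G0 X0.0000 Y0.0000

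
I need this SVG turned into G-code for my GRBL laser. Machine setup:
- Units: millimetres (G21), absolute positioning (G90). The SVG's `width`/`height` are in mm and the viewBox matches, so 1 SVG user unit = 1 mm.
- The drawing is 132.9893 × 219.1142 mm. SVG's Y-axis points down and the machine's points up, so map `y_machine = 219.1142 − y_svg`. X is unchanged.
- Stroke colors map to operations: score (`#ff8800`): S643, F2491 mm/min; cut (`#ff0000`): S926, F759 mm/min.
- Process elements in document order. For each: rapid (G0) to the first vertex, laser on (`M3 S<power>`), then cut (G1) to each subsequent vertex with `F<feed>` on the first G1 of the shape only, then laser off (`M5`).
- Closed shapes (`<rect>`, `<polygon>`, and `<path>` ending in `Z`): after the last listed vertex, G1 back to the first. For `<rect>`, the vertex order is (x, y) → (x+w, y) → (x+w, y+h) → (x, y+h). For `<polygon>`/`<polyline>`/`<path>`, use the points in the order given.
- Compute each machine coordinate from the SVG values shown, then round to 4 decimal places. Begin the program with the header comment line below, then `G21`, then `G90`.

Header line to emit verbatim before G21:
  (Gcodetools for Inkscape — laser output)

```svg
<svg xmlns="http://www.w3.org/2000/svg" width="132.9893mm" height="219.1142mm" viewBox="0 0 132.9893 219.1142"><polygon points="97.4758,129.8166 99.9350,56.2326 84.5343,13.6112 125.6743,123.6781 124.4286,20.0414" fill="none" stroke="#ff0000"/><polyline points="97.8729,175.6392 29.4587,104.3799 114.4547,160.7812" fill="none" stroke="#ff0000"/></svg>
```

(Gcodetools for Inkscape — laser output)
G21
G90
G0 X97.4758 Y89.2976
M3 S926
G1 X99.9350 Y162.8816 F759
G1 X84.5343 Y205.5030
G1 X125.6743 Y95.4361
G1 X124.4286 Y199.0728
G1 X97.4758 Y89.2976
M5
G0 X97.8729 Y43.4750
M3 S926
G1 X29.4587 Y114.7343 F759
G1 X114.4547 Y58.3330
M5

1 u = 1 mm; y_m = 219.1142 − y.

[1] `<polygon>` closed polygon, #ff0000→cut S926 F759: (97.4758,89.2976) → (99.9350,162.8816) → (84.5343,205.5030) → (125.6743,95.4361) → (124.4286,199.0728) → (97.4758,89.2976) (closed)

[2] `<polyline>` open polyline, #ff0000→cut S926 F759: (97.8729,43.4750) → (29.4587,114.7343) → (114.4547,58.3330)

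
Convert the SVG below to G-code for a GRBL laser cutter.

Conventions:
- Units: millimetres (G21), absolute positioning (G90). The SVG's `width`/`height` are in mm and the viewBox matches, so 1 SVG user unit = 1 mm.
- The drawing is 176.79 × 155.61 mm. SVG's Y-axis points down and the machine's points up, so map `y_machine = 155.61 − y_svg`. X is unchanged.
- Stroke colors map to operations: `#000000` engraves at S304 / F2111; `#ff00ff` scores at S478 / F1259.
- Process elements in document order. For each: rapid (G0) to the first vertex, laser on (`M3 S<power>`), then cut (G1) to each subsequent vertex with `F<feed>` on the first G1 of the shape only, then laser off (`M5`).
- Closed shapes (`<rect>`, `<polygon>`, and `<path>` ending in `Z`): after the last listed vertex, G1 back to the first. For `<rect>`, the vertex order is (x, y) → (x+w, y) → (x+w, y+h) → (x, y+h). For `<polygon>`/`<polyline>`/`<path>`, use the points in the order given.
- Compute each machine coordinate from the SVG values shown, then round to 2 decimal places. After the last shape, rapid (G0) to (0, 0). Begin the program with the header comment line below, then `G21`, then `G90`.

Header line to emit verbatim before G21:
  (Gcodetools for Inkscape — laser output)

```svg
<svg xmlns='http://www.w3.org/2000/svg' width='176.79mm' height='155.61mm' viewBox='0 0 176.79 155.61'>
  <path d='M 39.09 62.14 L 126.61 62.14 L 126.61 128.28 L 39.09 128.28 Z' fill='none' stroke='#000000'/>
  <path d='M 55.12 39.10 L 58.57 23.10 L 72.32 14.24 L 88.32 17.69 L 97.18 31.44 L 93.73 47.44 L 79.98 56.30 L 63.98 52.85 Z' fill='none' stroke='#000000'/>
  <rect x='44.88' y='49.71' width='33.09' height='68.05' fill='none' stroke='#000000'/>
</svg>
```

(Gcodetools for Inkscape — laser output)
G21
G90
G0 X39.09 Y93.47
M3 S304
G1 X126.61 Y93.47 F2111
G1 X126.61 Y27.33
G1 X39.09 Y27.33
G1 X39.09 Y93.47
M5
G0 X55.12 Y116.51
M3 S304
G1 X58.57 Y132.51 F2111
G1 X72.32 Y141.37
G1 X88.32 Y137.92
G1 X97.18 Y124.17
G1 X93.73 Y108.17
G1 X79.98 Y99.31
G1 X63.98 Y102.76
G1 X55.12 Y116.51
M5
G0 X44.88 Y105.90
M3 S304
G1 X77.97 Y105.90 F2111
G1 X77.97 Y37.85
G1 X44.88 Y37.85
G1 X44.88 Y105.90
M5
G0 X0.00 Y0.00

viewBox `0 0 176.79 155.61` with mm width/height → 1 unit = 1 mm. Flip: y_m = 155.61 − y_svg.

**Shape 1** — `<path>` rectangle, stroke `#000000` → engrave (S304, F2111). Machine vertices: (39.09,93.47) → (126.61,93.47) → (126.61,27.33) → (39.09,27.33) → (39.09,93.47). Closed: final G1 returns to the first vertex.

**Shape 2** — `<path>` regular polygon, stroke `#000000` → engrave (S304, F2111). Machine vertices: (55.12,116.51) → (58.57,132.51) → (72.32,141.37) → (88.32,137.92) → (97.18,124.17) → (93.73,108.17) → (79.98,99.31) → (63.98,102.76) → (55.12,116.51). Closed: final G1 returns to the first vertex.

**Shape 3** — `<rect>` rectangle, stroke `#000000` → engrave (S304, F2111). Machine vertices: (44.88,105.90) → (77.97,105.90) → (77.97,37.85) → (44.88,37.85) → (44.88,105.90). Closed: final G1 returns to the first vertex.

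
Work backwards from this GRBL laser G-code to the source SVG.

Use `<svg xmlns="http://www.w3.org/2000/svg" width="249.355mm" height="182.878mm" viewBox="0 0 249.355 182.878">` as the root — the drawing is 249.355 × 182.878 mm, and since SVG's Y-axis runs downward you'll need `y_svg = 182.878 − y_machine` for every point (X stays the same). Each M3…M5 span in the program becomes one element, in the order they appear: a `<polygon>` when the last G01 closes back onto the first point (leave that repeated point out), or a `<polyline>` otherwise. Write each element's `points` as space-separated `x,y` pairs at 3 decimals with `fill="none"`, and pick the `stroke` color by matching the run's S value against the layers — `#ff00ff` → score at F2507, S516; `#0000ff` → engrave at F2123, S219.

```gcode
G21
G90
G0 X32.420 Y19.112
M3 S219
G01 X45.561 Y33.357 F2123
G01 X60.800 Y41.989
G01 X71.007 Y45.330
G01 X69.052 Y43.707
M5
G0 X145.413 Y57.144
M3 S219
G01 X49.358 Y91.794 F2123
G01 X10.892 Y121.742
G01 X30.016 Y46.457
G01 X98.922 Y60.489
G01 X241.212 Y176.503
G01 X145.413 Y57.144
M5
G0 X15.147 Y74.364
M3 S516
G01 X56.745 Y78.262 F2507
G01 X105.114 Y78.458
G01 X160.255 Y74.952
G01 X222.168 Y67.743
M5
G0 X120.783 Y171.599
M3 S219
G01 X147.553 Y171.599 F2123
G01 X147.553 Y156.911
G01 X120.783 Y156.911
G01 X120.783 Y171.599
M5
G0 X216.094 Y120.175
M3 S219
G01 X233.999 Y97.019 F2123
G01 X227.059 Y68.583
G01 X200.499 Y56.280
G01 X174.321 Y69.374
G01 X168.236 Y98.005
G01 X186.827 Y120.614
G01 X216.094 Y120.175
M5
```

<svg xmlns="http://www.w3.org/2000/svg" width="249.355mm" height="182.878mm" viewBox="0 0 249.355 182.878">
  <polyline points="32.420,163.766 45.561,149.521 60.800,140.889 71.007,137.548 69.052,139.171" fill="none" stroke="#0000ff"/>
  <polygon points="145.413,125.734 49.358,91.084 10.892,61.136 30.016,136.421 98.922,122.389 241.212,6.375" fill="none" stroke="#0000ff"/>
  <polyline points="15.147,108.514 56.745,104.616 105.114,104.420 160.255,107.926 222.168,115.135" fill="none" stroke="#ff00ff"/>
  <polygon points="120.783,11.279 147.553,11.279 147.553,25.967 120.783,25.967" fill="none" stroke="#0000ff"/>
  <polygon points="216.094,62.703 233.999,85.859 227.059,114.295 200.499,126.598 174.321,113.504 168.236,84.873 186.827,62.264" fill="none" stroke="#0000ff"/>
</svg>

Each laser-on run becomes one SVG element. Flip Y back into SVG space with y_svg = 182.878 − y_machine.

Run 1: power S219 maps to stroke `#0000ff` (engrave). The run is open, so emit a `<polyline>` with points (Y-flipped): 32.420,163.766 45.561,149.521 60.800,140.889 71.007,137.548 69.052,139.171.

Run 2: S219 ⇒ engrave layer `#0000ff`. The run returns to its start, so emit a `<polygon>` with points (Y-flipped): 145.413,125.734 49.358,91.084 10.892,61.136 30.016,136.421 98.922,122.389 241.212,6.375.

Run 3: the run's S516 means `#ff00ff` (score). The run is open, so emit a `<polyline>` with points (Y-flipped): 15.147,108.514 56.745,104.616 105.114,104.420 160.255,107.926 222.168,115.135.

Run 4: S219 ⇒ engrave layer `#0000ff`. The run returns to its start, so emit a `<polygon>` with points (Y-flipped): 120.783,11.279 147.553,11.279 147.553,25.967 120.783,25.967.

Run 5: the run's S219 means `#0000ff` (engrave). The run returns to its start, so emit a `<polygon>` with points (Y-flipped): 216.094,62.703 233.999,85.859 227.059,114.295 200.499,126.598 174.321,113.504 168.236,84.873 186.827,62.264.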